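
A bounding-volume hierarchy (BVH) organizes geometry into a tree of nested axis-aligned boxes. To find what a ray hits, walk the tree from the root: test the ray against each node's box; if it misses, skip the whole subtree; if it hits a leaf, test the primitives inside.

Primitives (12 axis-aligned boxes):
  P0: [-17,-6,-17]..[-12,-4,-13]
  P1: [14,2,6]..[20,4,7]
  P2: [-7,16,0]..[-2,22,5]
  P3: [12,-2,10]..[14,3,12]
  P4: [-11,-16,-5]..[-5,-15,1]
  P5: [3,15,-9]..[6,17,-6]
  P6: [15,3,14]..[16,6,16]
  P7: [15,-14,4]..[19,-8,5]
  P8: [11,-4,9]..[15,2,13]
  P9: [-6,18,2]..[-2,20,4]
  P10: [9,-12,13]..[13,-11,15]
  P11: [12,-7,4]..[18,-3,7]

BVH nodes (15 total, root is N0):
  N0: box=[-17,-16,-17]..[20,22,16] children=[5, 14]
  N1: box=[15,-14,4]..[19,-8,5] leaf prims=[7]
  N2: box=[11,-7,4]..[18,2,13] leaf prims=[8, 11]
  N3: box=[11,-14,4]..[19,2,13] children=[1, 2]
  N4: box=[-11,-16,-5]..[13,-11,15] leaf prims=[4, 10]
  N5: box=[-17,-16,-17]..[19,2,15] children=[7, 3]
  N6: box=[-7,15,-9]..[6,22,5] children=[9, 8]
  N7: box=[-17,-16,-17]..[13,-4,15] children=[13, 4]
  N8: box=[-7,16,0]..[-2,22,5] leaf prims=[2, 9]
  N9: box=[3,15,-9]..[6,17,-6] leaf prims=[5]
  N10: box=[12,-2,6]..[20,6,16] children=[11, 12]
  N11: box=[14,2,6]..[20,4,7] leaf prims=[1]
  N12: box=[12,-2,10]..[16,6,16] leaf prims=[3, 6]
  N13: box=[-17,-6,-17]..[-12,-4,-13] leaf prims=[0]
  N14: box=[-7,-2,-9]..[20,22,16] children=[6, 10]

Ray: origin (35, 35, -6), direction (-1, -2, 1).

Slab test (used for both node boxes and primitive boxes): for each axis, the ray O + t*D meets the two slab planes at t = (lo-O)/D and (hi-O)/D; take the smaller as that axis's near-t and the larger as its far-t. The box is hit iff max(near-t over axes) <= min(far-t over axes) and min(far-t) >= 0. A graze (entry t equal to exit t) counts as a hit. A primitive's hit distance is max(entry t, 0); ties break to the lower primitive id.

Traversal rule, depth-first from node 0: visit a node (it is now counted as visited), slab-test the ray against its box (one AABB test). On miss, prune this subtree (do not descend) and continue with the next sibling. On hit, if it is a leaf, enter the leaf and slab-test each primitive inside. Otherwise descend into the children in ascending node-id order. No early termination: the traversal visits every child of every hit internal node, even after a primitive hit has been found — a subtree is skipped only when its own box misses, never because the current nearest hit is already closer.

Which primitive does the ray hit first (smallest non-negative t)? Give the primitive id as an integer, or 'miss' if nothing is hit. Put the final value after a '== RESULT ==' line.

Traverse from the root:
N0 x:[15,52] y:[13/2,51/2] z:[-11,22] -> hit [15,22], descend [5, 14]
  N5 x:[16,52] y:[33/2,51/2] z:[-11,21] -> hit [33/2,21], descend [3, 7]
    N3 x:[16,24] y:[33/2,49/2] z:[10,19] -> hit [33/2,19], descend [1, 2]
      N1 x:[16,20] y:[43/2,49/2] z:[10,11] -> miss, prune
      N2 x:[17,24] y:[33/2,21] z:[10,19] -> hit [17,19] leaf, test {P8(miss), P11(miss)}
    N7 x:[22,52] y:[39/2,51/2] z:[-11,21] -> miss, prune
  N14 x:[15,42] y:[13/2,37/2] z:[-3,22] -> hit [15,37/2], descend [6, 10]
    N6 x:[29,42] y:[13/2,10] z:[-3,11] -> miss, prune
    N10 x:[15,23] y:[29/2,37/2] z:[12,22] -> hit [15,37/2], descend [11, 12]
      N11 x:[15,21] y:[31/2,33/2] z:[12,13] -> miss, prune
      N12 x:[19,23] y:[29/2,37/2] z:[16,22] -> miss, prune

order=[0, 5, 3, 1, 2, 7, 14, 6, 10, 11, 12]  |boxes|=11  |leaves|=1  hit=miss

== RESULT ==
miss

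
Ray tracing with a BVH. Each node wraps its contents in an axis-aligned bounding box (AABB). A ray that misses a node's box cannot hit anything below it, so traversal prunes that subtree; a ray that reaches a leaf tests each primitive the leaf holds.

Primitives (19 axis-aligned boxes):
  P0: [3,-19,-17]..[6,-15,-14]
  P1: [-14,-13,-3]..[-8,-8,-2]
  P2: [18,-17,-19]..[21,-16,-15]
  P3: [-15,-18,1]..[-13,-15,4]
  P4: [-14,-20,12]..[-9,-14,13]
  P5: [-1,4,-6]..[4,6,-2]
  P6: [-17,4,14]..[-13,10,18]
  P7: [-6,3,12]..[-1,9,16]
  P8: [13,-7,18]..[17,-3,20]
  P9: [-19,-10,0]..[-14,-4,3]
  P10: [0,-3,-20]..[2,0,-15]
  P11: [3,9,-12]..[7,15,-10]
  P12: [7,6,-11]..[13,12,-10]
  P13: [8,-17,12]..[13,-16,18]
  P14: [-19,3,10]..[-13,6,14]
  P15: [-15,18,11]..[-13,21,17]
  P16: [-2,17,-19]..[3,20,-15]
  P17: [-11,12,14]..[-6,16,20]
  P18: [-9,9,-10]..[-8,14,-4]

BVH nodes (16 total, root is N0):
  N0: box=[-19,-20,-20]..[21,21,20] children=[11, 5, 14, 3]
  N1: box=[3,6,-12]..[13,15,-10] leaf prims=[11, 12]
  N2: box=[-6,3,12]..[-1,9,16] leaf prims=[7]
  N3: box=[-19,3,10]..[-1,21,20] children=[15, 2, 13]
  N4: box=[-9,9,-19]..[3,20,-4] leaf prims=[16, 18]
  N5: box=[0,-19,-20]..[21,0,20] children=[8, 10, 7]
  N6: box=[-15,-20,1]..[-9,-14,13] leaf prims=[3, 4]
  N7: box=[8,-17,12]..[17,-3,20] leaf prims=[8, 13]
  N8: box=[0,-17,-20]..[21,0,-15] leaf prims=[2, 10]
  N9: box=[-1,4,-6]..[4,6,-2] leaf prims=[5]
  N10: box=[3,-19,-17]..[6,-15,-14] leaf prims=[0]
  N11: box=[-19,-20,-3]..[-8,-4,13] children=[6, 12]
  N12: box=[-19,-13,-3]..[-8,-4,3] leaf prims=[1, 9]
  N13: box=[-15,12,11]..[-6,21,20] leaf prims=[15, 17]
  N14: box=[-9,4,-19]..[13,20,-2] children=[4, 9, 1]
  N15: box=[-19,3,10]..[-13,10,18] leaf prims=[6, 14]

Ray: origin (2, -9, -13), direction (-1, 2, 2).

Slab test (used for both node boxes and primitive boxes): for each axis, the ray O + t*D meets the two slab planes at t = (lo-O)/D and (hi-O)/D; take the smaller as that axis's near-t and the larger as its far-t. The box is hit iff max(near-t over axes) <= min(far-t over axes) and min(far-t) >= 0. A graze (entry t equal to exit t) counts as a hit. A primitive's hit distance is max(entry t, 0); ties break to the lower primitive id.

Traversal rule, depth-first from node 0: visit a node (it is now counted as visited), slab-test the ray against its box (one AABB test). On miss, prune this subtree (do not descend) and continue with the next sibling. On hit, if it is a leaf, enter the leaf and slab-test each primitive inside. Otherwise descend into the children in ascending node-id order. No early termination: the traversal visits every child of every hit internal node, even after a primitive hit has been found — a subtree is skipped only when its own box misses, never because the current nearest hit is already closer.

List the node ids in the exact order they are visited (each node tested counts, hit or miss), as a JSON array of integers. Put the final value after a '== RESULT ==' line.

Traverse from the root:
N0 x:[-19,21] y:[-11/2,15] z:[-7/2,33/2] -> hit [-7/2,15], descend [3, 5, 11, 14]
  N3 x:[3,21] y:[6,15] z:[23/2,33/2] -> hit [23/2,15], descend [2, 13, 15]
    N2 x:[3,8] y:[6,9] z:[25/2,29/2] -> miss, prune
    N13 x:[8,17] y:[21/2,15] z:[12,33/2] -> hit [12,15] leaf, test {P15@t=15, P17(miss)}
    N15 x:[15,21] y:[6,19/2] z:[23/2,31/2] -> miss, prune
  N5 x:[-19,2] y:[-5,9/2] z:[-7/2,33/2] -> hit [-7/2,2], descend [7, 8, 10]
    N7 x:[-15,-6] y:[-4,3] z:[25/2,33/2] -> miss, prune
    N8 x:[-19,2] y:[-4,9/2] z:[-7/2,-1] -> miss, prune
    N10 x:[-4,-1] y:[-5,-3] z:[-2,-1/2] -> miss, prune
  N11 x:[10,21] y:[-11/2,5/2] z:[5,13] -> miss, prune
  N14 x:[-11,11] y:[13/2,29/2] z:[-3,11/2] -> miss, prune

Summary -> nodes [0, 3, 2, 13, 15, 5, 7, 8, 10, 11, 14]; box-tests=11; leaf-entries=1; first=P15

== RESULT ==
[0, 3, 2, 13, 15, 5, 7, 8, 10, 11, 14]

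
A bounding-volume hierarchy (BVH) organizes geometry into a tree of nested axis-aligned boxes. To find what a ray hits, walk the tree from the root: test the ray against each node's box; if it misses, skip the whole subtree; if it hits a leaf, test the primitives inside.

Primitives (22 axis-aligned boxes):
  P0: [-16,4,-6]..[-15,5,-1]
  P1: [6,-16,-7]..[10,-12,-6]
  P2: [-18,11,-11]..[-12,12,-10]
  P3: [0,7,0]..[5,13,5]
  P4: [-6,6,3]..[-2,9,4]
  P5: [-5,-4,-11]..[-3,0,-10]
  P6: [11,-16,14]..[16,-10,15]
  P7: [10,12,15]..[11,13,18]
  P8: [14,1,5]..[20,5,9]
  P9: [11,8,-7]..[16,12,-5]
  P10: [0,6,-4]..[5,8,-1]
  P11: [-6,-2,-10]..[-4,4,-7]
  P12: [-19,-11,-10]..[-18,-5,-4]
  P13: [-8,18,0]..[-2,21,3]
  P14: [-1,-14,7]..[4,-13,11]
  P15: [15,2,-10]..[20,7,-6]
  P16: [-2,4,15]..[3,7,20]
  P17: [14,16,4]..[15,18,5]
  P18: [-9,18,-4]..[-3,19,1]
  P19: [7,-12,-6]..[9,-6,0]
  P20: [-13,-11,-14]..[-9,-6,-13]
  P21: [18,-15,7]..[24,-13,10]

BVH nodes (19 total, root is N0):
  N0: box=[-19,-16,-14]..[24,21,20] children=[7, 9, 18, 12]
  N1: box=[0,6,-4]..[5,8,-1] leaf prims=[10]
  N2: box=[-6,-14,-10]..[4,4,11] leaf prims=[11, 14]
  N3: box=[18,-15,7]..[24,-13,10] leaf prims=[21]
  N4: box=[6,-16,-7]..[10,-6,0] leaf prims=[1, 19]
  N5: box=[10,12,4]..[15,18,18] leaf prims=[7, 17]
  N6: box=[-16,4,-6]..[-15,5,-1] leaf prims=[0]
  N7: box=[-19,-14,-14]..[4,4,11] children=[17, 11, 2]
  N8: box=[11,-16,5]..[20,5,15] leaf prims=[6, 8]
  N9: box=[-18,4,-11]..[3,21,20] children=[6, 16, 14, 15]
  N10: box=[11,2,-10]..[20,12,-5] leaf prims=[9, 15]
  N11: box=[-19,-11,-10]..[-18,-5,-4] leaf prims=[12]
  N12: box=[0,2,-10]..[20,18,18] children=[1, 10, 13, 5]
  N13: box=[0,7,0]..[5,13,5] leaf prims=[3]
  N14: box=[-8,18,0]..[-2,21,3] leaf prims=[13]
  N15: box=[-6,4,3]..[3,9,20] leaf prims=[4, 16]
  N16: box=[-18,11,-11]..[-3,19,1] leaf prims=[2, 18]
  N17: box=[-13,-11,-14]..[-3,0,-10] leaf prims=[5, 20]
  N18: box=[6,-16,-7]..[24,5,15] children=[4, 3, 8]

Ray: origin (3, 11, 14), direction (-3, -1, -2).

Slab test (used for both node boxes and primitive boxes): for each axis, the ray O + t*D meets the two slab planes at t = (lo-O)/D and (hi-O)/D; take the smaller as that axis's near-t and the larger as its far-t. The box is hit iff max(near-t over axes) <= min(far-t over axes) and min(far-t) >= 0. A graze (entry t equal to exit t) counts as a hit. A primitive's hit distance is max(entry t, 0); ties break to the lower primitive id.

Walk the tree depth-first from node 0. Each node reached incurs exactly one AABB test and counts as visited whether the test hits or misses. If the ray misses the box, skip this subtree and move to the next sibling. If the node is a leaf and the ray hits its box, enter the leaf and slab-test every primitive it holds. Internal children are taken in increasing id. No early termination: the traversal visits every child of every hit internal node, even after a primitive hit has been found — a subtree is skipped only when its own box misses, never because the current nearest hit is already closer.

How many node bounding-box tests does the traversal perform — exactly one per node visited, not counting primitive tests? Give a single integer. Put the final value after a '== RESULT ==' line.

Walk:
N0 x:[-7,22/3] y:[-10,27] z:[-3,14] -> hit [-3,22/3], descend [7, 9, 12, 18]
  N7 x:[-1/3,22/3] y:[7,25] z:[3/2,14] -> hit [7,22/3], descend [2, 11, 17]
    N2 x:[-1/3,3] y:[7,25] z:[3/2,12] -> miss, prune
    N11 x:[7,22/3] y:[16,22] z:[9,12] -> miss, prune
    N17 x:[2,16/3] y:[11,22] z:[12,14] -> miss, prune
  N9 x:[0,7] y:[-10,7] z:[-3,25/2] -> hit [0,7], descend [6, 14, 15, 16]
    N6 x:[6,19/3] y:[6,7] z:[15/2,10] -> miss, prune
    N14 x:[5/3,11/3] y:[-10,-7] z:[11/2,7] -> miss, prune
    N15 x:[0,3] y:[2,7] z:[-3,11/2] -> hit [2,3] leaf, test {P4(miss), P16(miss)}
    N16 x:[2,7] y:[-8,0] z:[13/2,25/2] -> miss, prune
  N12 x:[-17/3,1] y:[-7,9] z:[-2,12] -> hit [-2,1], descend [1, 5, 10, 13]
    N1 x:[-2/3,1] y:[3,5] z:[15/2,9] -> miss, prune
    N5 x:[-4,-7/3] y:[-7,-1] z:[-2,5] -> miss, prune
    N10 x:[-17/3,-8/3] y:[-1,9] z:[19/2,12] -> miss, prune
    N13 x:[-2/3,1] y:[-2,4] z:[9/2,7] -> miss, prune
  N18 x:[-7,-1] y:[6,27] z:[-1/2,21/2] -> miss, prune

16 AABB tests over nodes [0, 7, 2, 11, 17, 9, 6, 14, 15, 16, 12, 1, 5, 10, 13, 18]; 1 leaf entered; closest miss.

== RESULT ==
16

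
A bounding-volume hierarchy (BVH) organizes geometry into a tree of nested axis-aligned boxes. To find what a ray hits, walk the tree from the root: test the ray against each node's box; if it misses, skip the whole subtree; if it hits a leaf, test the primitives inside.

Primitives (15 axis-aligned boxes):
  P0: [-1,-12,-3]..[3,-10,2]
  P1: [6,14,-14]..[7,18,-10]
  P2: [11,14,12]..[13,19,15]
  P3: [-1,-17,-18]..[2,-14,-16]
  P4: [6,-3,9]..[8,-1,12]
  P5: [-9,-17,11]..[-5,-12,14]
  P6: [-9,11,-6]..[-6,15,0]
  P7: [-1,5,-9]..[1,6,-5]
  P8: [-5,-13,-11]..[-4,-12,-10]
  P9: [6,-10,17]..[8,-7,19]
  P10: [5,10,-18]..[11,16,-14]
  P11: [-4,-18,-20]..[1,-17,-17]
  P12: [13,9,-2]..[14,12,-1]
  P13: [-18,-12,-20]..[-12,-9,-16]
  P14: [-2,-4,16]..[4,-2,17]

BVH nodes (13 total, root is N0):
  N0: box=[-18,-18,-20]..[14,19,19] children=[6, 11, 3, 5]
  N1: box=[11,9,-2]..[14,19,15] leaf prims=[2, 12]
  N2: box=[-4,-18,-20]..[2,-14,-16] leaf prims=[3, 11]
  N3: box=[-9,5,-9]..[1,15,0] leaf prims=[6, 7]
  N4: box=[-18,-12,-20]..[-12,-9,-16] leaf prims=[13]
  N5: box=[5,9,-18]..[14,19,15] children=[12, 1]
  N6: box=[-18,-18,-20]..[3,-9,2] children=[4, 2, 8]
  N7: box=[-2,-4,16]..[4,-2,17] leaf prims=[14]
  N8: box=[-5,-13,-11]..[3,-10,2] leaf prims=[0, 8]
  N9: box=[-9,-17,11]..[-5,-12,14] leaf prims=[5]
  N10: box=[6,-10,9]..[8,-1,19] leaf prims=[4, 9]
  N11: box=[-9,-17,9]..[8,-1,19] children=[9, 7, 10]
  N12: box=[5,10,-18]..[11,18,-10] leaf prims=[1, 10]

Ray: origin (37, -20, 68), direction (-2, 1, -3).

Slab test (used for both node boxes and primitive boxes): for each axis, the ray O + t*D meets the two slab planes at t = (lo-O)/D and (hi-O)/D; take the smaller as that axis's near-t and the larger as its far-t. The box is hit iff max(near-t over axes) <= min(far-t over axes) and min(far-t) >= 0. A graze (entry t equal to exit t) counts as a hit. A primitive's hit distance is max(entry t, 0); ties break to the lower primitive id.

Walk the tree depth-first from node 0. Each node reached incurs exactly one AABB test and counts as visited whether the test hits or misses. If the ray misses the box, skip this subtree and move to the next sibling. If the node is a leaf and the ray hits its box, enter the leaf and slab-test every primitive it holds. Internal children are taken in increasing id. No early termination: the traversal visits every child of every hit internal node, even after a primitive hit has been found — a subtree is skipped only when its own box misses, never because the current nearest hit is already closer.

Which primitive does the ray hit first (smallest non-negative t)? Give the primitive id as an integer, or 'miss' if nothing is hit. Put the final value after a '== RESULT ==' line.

Walk:
N0 x:[23/2,55/2] y:[2,39] z:[49/3,88/3] -> hit [49/3,55/2], descend [3, 5, 6, 11]
  N3 x:[18,23] y:[25,35] z:[68/3,77/3] -> miss, prune
  N5 x:[23/2,16] y:[29,39] z:[53/3,86/3] -> miss, prune
  N6 x:[17,55/2] y:[2,11] z:[22,88/3] -> miss, prune
  N11 x:[29/2,23] y:[3,19] z:[49/3,59/3] -> hit [49/3,19], descend [7, 9, 10]
    N7 x:[33/2,39/2] y:[16,18] z:[17,52/3] -> hit [17,52/3] leaf, test {P14@t=17}
    N9 x:[21,23] y:[3,8] z:[18,19] -> miss, prune
    N10 x:[29/2,31/2] y:[10,19] z:[49/3,59/3] -> miss, prune

Summary -> nodes [0, 3, 5, 6, 11, 7, 9, 10]; box-tests=8; leaf-entries=1; first=P14

== RESULT ==
14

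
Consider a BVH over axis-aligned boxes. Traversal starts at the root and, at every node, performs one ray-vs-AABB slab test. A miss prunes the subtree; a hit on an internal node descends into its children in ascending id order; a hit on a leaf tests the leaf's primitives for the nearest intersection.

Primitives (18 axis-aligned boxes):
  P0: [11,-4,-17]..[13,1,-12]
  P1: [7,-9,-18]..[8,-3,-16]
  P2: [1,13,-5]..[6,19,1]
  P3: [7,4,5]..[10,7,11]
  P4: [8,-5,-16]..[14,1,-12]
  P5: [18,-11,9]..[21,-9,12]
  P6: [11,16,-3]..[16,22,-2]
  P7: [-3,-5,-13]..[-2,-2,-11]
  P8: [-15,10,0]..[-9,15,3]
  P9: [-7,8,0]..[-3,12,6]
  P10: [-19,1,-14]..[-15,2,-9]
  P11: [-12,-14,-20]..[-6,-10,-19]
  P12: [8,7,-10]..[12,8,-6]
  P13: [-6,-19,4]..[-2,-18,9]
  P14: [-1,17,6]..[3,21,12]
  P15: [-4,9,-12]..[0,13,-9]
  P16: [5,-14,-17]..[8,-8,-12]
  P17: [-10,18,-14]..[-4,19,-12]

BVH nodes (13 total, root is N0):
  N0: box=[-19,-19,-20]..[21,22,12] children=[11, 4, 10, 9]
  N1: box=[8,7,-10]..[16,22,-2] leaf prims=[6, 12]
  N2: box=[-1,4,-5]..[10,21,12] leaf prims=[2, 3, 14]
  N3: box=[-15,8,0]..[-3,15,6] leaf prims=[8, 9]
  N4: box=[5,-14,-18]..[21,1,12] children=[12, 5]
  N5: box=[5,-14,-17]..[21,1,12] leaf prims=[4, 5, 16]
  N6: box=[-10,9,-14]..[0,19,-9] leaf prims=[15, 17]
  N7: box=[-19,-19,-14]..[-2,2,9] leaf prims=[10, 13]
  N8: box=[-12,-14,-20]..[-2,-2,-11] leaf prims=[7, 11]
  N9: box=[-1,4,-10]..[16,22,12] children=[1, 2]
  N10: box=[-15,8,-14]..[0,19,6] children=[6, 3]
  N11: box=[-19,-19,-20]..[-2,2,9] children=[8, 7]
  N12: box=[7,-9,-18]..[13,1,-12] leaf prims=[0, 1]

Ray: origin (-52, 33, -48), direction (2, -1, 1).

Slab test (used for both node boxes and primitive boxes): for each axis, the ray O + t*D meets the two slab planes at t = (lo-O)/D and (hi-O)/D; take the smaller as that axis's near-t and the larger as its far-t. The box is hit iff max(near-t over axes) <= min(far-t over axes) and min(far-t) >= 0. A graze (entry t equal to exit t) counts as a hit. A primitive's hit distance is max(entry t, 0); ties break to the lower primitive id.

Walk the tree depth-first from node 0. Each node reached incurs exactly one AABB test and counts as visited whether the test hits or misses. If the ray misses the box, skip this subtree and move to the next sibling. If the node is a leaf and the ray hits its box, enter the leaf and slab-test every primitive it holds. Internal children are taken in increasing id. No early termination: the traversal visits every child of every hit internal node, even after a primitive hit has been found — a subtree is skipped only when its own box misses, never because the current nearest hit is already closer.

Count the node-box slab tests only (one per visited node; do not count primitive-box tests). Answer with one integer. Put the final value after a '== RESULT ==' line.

Traverse from the root:
N0 x:[33/2,73/2] y:[11,52] z:[28,60] -> hit [28,73/2], descend [4, 9, 10, 11]
  N4 x:[57/2,73/2] y:[32,47] z:[30,60] -> hit [32,73/2], descend [5, 12]
    N5 x:[57/2,73/2] y:[32,47] z:[31,60] -> hit [32,73/2] leaf, test {P4@t=32, P5(miss), P16(miss)}
    N12 x:[59/2,65/2] y:[32,42] z:[30,36] -> hit [32,65/2] leaf, test {P0@t=32, P1(miss)}
  N9 x:[51/2,34] y:[11,29] z:[38,60] -> miss, prune
  N10 x:[37/2,26] y:[14,25] z:[34,54] -> miss, prune
  N11 x:[33/2,25] y:[31,52] z:[28,57] -> miss, prune

7 AABB tests over nodes [0, 4, 5, 12, 9, 10, 11]; 2 leaves entered; closest P0.

== RESULT ==
7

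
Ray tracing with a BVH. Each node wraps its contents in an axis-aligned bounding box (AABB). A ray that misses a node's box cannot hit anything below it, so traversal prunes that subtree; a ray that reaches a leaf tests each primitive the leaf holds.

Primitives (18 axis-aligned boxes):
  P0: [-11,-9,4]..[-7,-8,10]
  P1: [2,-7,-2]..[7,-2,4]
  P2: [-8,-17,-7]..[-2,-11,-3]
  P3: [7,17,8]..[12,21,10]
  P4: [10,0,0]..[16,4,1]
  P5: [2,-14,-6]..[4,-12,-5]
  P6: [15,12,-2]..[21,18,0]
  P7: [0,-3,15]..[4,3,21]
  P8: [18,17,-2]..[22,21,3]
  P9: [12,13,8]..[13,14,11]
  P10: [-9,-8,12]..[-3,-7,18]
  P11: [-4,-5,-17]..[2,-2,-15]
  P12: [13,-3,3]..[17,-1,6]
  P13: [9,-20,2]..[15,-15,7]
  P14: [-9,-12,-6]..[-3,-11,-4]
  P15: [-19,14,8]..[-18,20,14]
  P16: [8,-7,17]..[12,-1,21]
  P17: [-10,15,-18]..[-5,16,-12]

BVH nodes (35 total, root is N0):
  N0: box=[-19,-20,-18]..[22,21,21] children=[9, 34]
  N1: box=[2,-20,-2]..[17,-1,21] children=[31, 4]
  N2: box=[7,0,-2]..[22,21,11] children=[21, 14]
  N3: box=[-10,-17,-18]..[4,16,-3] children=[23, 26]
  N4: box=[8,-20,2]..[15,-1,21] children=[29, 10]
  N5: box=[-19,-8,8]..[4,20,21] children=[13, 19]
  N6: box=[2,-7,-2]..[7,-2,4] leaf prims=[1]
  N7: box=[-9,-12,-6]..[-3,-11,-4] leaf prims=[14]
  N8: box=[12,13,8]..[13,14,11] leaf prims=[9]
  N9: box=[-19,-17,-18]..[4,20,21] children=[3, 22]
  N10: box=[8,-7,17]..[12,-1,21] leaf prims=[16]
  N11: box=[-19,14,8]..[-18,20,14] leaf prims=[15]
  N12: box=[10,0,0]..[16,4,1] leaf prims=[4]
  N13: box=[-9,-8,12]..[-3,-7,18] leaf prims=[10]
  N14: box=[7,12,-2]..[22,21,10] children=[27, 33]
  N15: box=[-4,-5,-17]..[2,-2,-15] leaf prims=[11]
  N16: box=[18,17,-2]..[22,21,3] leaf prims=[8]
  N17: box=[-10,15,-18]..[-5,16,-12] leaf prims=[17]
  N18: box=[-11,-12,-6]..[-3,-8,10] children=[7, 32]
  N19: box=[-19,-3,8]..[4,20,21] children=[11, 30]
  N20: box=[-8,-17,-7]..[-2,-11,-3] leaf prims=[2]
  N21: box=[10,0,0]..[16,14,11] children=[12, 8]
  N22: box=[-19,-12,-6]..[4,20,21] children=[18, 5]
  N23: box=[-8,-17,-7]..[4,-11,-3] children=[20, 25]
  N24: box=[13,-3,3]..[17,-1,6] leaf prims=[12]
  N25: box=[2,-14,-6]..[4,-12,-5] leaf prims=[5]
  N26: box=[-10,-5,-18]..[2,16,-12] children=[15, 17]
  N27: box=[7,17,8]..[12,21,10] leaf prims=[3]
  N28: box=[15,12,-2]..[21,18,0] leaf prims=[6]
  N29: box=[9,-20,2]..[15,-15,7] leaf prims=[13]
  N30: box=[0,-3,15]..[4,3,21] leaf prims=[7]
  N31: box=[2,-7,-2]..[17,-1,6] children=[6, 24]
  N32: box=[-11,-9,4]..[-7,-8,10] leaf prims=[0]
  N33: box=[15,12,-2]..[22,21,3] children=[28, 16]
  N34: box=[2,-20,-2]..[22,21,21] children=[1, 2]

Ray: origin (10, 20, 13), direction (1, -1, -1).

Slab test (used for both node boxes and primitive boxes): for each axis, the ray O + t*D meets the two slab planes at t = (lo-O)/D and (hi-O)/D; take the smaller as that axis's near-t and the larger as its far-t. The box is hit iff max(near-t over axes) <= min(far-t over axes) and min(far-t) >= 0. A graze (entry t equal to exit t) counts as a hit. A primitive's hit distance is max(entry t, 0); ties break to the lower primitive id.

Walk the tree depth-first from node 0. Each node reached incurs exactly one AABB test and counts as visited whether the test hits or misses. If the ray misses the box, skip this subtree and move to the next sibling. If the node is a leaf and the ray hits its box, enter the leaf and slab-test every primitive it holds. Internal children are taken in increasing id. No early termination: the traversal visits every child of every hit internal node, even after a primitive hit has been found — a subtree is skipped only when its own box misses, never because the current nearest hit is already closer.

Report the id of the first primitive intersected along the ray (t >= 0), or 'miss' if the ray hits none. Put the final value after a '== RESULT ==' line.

Trace the traversal:
N0 x:[-29,12] y:[-1,40] z:[-8,31] -> hit [-1,12], descend [9, 34]
  N9 x:[-29,-6] y:[0,37] z:[-8,31] -> miss, prune
  N34 x:[-8,12] y:[-1,40] z:[-8,15] -> hit [-1,12], descend [1, 2]
    N1 x:[-8,7] y:[21,40] z:[-8,15] -> miss, prune
    N2 x:[-3,12] y:[-1,20] z:[2,15] -> hit [2,12], descend [14, 21]
      N14 x:[-3,12] y:[-1,8] z:[3,15] -> hit [3,8], descend [27, 33]
        N27 x:[-3,2] y:[-1,3] z:[3,5] -> miss, prune
        N33 x:[5,12] y:[-1,8] z:[10,15] -> miss, prune
      N21 x:[0,6] y:[6,20] z:[2,13] -> hit [6,6], descend [8, 12]
        N8 x:[2,3] y:[6,7] z:[2,5] -> miss, prune
        N12 x:[0,6] y:[16,20] z:[12,13] -> miss, prune

order=[0, 9, 34, 1, 2, 14, 27, 33, 21, 8, 12]  |boxes|=11  |leaves|=0  hit=miss

== RESULT ==
miss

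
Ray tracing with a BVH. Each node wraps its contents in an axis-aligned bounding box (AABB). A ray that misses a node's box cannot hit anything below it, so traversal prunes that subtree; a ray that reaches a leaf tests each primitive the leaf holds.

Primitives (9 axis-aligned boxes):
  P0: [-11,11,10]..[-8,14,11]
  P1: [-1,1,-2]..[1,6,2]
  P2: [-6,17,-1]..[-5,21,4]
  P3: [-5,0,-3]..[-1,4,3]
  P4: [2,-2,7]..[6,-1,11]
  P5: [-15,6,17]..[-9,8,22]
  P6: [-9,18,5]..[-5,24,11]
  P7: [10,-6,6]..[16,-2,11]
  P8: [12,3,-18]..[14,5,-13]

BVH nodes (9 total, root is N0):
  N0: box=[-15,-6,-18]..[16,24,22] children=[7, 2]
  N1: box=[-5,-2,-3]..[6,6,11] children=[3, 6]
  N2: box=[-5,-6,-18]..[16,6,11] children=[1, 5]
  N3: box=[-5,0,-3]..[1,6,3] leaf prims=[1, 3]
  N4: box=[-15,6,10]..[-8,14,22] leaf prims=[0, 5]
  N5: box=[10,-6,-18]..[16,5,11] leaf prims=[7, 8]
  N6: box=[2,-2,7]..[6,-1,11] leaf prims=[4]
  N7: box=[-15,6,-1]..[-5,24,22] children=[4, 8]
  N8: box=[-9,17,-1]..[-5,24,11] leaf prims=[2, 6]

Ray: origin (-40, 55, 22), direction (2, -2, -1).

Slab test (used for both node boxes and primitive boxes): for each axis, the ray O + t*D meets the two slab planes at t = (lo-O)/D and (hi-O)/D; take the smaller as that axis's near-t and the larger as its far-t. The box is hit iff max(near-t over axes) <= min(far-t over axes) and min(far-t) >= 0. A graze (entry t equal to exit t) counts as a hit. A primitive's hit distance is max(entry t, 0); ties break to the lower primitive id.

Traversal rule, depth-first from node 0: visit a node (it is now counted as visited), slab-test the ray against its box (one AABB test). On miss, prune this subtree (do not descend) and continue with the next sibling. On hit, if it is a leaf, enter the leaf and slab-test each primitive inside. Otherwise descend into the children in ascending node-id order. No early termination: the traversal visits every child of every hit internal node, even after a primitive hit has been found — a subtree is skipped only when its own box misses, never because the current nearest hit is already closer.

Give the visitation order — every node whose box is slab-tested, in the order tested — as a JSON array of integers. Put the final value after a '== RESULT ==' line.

Trace the traversal:
N0 x:[25/2,28] y:[31/2,61/2] z:[0,40] -> hit [31/2,28], descend [2, 7]
  N2 x:[35/2,28] y:[49/2,61/2] z:[11,40] -> hit [49/2,28], descend [1, 5]
    N1 x:[35/2,23] y:[49/2,57/2] z:[11,25] -> miss, prune
    N5 x:[25,28] y:[25,61/2] z:[11,40] -> hit [25,28] leaf, test {P7(miss), P8(miss)}
  N7 x:[25/2,35/2] y:[31/2,49/2] z:[0,23] -> hit [31/2,35/2], descend [4, 8]
    N4 x:[25/2,16] y:[41/2,49/2] z:[0,12] -> miss, prune
    N8 x:[31/2,35/2] y:[31/2,19] z:[11,23] -> hit [31/2,35/2] leaf, test {P2(miss), P6@t=31/2}

Summary -> nodes [0, 2, 1, 5, 7, 4, 8]; box-tests=7; leaf-entries=2; first=P6

== RESULT ==
[0, 2, 1, 5, 7, 4, 8]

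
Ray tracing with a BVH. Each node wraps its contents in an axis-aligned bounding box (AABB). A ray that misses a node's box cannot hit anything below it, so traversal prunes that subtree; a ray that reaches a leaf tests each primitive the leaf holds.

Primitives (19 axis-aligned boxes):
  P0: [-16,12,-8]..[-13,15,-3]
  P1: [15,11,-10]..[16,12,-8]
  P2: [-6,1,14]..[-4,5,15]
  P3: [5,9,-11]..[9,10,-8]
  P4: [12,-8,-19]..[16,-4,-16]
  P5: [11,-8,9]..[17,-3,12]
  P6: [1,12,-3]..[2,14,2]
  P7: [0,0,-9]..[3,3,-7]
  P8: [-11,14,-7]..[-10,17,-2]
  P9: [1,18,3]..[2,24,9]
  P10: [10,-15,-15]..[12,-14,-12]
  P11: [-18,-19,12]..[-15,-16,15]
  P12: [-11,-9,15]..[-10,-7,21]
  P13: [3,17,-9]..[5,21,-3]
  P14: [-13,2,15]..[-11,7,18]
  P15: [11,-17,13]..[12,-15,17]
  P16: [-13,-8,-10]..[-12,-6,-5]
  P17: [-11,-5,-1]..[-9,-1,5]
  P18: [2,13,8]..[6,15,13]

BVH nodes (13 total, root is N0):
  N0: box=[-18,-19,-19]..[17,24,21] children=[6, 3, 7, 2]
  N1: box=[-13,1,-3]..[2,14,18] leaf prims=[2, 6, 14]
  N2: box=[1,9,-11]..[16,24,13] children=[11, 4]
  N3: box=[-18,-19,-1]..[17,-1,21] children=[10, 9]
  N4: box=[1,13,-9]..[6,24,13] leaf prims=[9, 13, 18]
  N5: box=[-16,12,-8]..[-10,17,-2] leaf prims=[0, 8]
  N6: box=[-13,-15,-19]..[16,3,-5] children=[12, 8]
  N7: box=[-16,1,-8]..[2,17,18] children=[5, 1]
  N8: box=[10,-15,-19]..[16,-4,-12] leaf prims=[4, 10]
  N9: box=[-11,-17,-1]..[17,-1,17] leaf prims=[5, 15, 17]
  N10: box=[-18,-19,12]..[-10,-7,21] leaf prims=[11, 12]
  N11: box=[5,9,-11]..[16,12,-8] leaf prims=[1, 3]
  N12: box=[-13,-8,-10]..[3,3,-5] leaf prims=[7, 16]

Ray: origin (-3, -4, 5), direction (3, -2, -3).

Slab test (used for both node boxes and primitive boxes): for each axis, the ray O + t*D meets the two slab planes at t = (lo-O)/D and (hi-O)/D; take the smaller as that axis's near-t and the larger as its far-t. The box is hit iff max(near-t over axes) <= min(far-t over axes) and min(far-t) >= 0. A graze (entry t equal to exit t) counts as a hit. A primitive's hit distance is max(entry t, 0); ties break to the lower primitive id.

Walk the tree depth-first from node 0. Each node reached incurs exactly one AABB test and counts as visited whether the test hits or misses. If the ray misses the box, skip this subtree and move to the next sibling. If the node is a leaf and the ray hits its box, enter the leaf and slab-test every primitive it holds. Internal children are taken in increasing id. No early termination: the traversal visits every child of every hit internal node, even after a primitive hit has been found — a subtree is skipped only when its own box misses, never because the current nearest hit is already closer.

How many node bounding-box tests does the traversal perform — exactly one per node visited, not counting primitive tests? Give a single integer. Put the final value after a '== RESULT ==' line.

Trace the traversal:
N0 x:[-5,20/3] y:[-14,15/2] z:[-16/3,8] -> hit [-5,20/3], descend [2, 3, 6, 7]
  N2 x:[4/3,19/3] y:[-14,-13/2] z:[-8/3,16/3] -> miss, prune
  N3 x:[-5,20/3] y:[-3/2,15/2] z:[-16/3,2] -> hit [-3/2,2], descend [9, 10]
    N9 x:[-8/3,20/3] y:[-3/2,13/2] z:[-4,2] -> hit [-3/2,2] leaf, test {P5(miss), P15(miss), P17(miss)}
    N10 x:[-5,-7/3] y:[3/2,15/2] z:[-16/3,-7/3] -> miss, prune
  N6 x:[-10/3,19/3] y:[-7/2,11/2] z:[10/3,8] -> hit [10/3,11/2], descend [8, 12]
    N8 x:[13/3,19/3] y:[0,11/2] z:[17/3,8] -> miss, prune
    N12 x:[-10/3,2] y:[-7/2,2] z:[10/3,5] -> miss, prune
  N7 x:[-13/3,5/3] y:[-21/2,-5/2] z:[-13/3,13/3] -> miss, prune

9 AABB tests over nodes [0, 2, 3, 9, 10, 6, 8, 12, 7]; 1 leaf entered; closest miss.

== RESULT ==
9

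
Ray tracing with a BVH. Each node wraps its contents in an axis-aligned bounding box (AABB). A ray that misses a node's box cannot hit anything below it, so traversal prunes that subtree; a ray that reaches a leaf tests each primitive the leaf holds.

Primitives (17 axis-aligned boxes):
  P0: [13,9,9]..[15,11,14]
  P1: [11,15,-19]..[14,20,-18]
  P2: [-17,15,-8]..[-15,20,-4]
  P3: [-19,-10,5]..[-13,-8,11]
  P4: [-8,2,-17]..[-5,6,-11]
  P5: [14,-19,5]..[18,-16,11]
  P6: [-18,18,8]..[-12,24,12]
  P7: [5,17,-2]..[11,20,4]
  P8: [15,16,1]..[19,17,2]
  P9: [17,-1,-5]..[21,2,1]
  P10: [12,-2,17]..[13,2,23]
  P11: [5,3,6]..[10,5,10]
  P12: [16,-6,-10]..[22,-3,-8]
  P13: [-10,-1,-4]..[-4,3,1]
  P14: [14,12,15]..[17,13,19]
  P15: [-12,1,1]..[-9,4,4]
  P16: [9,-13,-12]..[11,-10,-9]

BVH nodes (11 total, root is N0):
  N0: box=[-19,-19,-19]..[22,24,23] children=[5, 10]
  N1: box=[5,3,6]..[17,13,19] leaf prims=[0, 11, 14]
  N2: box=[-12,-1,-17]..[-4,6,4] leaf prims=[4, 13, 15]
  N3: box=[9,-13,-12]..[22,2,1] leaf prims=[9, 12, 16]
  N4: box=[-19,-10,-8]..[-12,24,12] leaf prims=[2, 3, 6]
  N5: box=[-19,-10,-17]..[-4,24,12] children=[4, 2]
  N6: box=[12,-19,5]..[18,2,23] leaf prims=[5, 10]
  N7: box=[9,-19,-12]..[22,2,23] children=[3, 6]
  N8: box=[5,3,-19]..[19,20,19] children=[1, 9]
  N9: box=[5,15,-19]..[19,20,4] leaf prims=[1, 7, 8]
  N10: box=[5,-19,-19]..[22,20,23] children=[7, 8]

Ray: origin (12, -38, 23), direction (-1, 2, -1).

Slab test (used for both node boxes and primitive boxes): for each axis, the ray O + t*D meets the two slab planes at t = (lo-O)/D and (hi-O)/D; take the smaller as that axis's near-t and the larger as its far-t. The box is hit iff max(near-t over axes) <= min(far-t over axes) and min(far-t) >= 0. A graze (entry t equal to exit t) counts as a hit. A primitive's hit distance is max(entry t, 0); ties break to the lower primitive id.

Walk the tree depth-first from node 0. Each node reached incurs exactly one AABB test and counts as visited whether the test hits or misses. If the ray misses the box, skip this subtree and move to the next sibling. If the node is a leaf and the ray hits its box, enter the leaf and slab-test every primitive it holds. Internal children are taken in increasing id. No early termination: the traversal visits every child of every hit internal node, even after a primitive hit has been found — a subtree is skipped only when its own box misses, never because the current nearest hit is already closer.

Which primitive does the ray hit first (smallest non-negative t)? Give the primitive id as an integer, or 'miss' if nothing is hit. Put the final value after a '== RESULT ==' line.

Traverse from the root:
N0 x:[-10,31] y:[19/2,31] z:[0,42] -> hit [19/2,31], descend [5, 10]
  N5 x:[16,31] y:[14,31] z:[11,40] -> hit [16,31], descend [2, 4]
    N2 x:[16,24] y:[37/2,22] z:[19,40] -> hit [19,22] leaf, test {P4(miss), P13(miss), P15@t=21}
    N4 x:[24,31] y:[14,31] z:[11,31] -> hit [24,31] leaf, test {P2@t=27, P3(miss), P6(miss)}
  N10 x:[-10,7] y:[19/2,29] z:[0,42] -> miss, prune

order=[0, 5, 2, 4, 10]  |boxes|=5  |leaves|=2  hit=P15

== RESULT ==
15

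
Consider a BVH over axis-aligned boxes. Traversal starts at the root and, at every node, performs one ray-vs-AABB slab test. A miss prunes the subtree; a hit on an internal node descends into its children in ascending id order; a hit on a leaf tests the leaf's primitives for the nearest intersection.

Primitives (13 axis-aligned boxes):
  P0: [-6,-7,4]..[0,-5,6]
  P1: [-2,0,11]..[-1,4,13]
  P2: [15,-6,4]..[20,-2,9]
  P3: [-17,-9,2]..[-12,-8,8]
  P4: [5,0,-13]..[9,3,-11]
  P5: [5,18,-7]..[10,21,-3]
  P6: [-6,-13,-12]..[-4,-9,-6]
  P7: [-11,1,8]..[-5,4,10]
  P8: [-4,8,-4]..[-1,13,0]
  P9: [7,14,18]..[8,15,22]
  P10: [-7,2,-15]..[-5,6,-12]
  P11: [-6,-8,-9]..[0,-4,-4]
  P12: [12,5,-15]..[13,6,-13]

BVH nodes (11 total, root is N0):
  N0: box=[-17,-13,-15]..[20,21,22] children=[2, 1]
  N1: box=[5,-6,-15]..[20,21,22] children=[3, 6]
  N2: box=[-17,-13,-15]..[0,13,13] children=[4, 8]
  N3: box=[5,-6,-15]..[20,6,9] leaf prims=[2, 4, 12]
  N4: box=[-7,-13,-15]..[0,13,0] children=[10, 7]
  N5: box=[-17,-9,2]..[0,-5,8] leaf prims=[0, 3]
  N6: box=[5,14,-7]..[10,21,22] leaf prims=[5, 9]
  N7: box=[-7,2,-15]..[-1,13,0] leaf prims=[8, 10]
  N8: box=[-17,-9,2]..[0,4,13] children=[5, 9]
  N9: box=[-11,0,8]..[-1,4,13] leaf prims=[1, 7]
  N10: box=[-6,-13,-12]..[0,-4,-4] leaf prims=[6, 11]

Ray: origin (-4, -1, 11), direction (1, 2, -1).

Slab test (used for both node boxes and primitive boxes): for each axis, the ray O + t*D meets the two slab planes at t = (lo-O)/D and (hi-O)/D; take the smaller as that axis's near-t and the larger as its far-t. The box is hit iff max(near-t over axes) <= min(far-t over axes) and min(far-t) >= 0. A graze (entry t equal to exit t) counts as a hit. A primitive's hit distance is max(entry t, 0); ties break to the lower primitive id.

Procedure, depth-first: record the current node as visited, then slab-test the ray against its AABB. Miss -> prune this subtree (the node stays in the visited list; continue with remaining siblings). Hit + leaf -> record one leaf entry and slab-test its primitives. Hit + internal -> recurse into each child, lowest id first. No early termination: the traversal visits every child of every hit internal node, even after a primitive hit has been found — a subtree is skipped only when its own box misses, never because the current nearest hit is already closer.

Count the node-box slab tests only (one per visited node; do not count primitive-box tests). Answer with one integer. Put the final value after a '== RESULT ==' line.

Traverse from the root:
N0 x:[-13,24] y:[-6,11] z:[-11,26] -> hit [-6,11], descend [1, 2]
  N1 x:[9,24] y:[-5/2,11] z:[-11,26] -> hit [9,11], descend [3, 6]
    N3 x:[9,24] y:[-5/2,7/2] z:[2,26] -> miss, prune
    N6 x:[9,14] y:[15/2,11] z:[-11,18] -> hit [9,11] leaf, test {P5(miss), P9(miss)}
  N2 x:[-13,4] y:[-6,7] z:[-2,26] -> hit [-2,4], descend [4, 8]
    N4 x:[-3,4] y:[-6,7] z:[11,26] -> miss, prune
    N8 x:[-13,4] y:[-4,5/2] z:[-2,9] -> hit [-2,5/2], descend [5, 9]
      N5 x:[-13,4] y:[-4,-2] z:[3,9] -> miss, prune
      N9 x:[-7,3] y:[1/2,5/2] z:[-2,3] -> hit [1/2,5/2] leaf, test {P1(miss), P7(miss)}

order=[0, 1, 3, 6, 2, 4, 8, 5, 9]  |boxes|=9  |leaves|=2  hit=miss

== RESULT ==
9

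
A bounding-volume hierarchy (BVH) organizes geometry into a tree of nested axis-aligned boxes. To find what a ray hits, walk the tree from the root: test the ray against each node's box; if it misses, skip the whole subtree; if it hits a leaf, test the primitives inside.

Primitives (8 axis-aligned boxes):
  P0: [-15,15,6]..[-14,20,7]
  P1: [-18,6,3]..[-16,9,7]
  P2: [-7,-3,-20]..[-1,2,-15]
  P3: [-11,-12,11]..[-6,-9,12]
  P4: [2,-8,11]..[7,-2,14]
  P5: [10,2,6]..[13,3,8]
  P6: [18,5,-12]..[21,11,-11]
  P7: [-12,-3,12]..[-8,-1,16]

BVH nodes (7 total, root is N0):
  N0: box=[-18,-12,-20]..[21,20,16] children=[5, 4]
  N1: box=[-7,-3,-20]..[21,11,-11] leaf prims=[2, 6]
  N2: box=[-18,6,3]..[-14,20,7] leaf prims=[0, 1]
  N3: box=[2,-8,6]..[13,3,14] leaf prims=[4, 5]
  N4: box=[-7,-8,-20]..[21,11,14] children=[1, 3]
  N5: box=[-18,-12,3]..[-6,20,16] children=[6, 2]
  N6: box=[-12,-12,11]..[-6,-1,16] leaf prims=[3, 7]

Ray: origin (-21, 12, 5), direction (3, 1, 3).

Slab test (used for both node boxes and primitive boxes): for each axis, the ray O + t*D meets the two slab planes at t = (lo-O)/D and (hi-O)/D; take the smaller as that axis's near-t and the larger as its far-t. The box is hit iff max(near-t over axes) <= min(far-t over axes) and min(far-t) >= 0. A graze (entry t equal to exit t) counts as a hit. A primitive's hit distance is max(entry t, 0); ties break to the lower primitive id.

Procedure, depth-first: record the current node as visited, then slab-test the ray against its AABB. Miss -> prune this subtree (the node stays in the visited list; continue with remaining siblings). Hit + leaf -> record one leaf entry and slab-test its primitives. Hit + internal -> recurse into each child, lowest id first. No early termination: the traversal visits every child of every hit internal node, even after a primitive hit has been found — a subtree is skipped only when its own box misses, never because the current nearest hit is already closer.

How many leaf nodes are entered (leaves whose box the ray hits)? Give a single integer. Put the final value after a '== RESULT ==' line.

Walk:
N0 x:[1,14] y:[-24,8] z:[-25/3,11/3] -> hit [1,11/3], descend [4, 5]
  N4 x:[14/3,14] y:[-20,-1] z:[-25/3,3] -> miss, prune
  N5 x:[1,5] y:[-24,8] z:[-2/3,11/3] -> hit [1,11/3], descend [2, 6]
    N2 x:[1,7/3] y:[-6,8] z:[-2/3,2/3] -> miss, prune
    N6 x:[3,5] y:[-24,-13] z:[2,11/3] -> miss, prune

order=[0, 4, 5, 2, 6]  |boxes|=5  |leaves|=0  hit=miss

== RESULT ==
0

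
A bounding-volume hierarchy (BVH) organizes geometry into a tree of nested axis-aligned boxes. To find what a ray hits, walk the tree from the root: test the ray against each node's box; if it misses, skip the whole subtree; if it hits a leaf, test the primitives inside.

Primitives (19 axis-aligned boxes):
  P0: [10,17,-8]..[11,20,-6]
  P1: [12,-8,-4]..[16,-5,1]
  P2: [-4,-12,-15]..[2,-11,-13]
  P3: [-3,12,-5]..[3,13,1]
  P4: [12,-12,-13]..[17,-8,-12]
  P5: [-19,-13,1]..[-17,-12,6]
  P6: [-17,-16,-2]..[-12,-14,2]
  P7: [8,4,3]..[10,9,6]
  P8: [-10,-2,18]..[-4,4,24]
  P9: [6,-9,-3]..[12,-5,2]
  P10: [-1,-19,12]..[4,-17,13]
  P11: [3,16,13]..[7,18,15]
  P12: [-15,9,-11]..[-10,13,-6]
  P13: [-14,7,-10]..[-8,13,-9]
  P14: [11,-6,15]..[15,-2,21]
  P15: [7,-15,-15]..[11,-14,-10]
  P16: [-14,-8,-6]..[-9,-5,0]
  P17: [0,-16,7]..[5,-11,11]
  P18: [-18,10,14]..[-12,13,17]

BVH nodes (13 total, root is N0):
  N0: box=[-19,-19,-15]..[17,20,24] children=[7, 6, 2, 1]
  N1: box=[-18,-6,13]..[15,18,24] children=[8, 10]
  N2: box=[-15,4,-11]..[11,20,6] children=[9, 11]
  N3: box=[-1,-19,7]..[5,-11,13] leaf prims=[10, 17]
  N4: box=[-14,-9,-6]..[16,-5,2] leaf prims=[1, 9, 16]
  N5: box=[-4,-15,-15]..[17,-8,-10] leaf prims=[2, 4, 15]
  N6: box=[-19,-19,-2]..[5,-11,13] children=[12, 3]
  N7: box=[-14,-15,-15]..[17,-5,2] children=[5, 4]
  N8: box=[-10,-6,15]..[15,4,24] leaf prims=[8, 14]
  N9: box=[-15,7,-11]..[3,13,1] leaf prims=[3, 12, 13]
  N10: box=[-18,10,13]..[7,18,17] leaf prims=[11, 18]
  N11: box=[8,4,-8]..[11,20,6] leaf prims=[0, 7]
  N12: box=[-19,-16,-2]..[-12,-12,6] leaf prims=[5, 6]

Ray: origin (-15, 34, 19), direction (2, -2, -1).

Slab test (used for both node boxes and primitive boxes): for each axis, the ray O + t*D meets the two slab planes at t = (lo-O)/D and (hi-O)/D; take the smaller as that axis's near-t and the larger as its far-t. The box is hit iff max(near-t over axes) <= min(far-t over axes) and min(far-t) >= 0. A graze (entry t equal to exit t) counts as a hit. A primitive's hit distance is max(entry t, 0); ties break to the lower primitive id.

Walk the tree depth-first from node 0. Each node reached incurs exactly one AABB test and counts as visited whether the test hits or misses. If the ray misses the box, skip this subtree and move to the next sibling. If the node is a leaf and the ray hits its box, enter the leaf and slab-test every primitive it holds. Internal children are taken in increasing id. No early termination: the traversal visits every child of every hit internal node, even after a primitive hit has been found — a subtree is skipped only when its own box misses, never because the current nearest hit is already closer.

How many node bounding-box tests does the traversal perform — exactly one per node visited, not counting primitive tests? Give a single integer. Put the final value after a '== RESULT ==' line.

Trace the traversal:
N0 x:[-2,16] y:[7,53/2] z:[-5,34] -> hit [7,16], descend [1, 2, 6, 7]
  N1 x:[-3/2,15] y:[8,20] z:[-5,6] -> miss, prune
  N2 x:[0,13] y:[7,15] z:[13,30] -> hit [13,13], descend [9, 11]
    N9 x:[0,9] y:[21/2,27/2] z:[18,30] -> miss, prune
    N11 x:[23/2,13] y:[7,15] z:[13,27] -> hit [13,13] leaf, test {P0(miss), P7(miss)}
  N6 x:[-2,10] y:[45/2,53/2] z:[6,21] -> miss, prune
  N7 x:[1/2,16] y:[39/2,49/2] z:[17,34] -> miss, prune

order=[0, 1, 2, 9, 11, 6, 7]  |boxes|=7  |leaves|=1  hit=miss

== RESULT ==
7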